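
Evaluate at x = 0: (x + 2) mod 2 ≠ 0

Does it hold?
x = 0: LHS = (0 + 2) mod 2 = 2 mod 2 = 0; 0 ≠ 0 — FAILS

The relation fails at x = 0, so x = 0 is a counterexample.

Answer: No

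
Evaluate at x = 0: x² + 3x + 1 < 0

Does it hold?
x = 0: LHS = 0² + 3·0 + 1 = 1; 1 < 0 — FAILS

The relation fails at x = 0, so x = 0 is a counterexample.

Answer: No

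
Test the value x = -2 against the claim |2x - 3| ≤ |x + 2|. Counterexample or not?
Substitute x = -2 into the relation:
x = -2: LHS = |2·(-2) - 3| = |-7| = 7, RHS = |(-2) + 2| = |0| = 0; 7 ≤ 0 — FAILS

Since the claim fails at x = -2, this value is a counterexample.

Answer: Yes, x = -2 is a counterexample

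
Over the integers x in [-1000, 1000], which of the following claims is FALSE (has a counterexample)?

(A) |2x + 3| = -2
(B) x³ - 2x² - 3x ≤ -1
(A) x = 0: LHS = |2·0 + 3| = |3| = 3; 3 = -2 — FAILS
(B) x = 0: LHS = 0³ - 2·0² - 3·0 = 0; 0 ≤ -1 — FAILS

Answer: Both A and B are false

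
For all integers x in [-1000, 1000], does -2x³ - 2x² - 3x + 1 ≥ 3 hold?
The claim fails at x = 0:
x = 0: LHS = -2·0³ - 2·0² - 3·0 + 1 = 1; 1 ≥ 3 — FAILS

Because a single integer refutes it, the statement is false.

Answer: False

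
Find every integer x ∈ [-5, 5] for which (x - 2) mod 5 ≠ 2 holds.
Holds for: {-5, -4, -3, -2, 0, 1, 2, 3, 5}
Fails for: {-1, 4}

Answer: {-5, -4, -3, -2, 0, 1, 2, 3, 5}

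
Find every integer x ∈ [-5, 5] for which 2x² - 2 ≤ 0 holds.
Holds for: {-1, 0, 1}
Fails for: {-5, -4, -3, -2, 2, 3, 4, 5}

Answer: {-1, 0, 1}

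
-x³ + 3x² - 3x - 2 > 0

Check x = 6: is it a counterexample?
Substitute x = 6 into the relation:
x = 6: LHS = -6³ + 3·6² - 3·6 - 2 = -128; -128 > 0 — FAILS

Since the claim fails at x = 6, this value is a counterexample.

Answer: Yes, x = 6 is a counterexample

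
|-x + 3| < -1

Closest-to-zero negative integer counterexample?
Testing negative integers from -1 downward:
x = -1: LHS = |-(-1) + 3| = |4| = 4; 4 < -1 — FAILS  ← closest negative counterexample to 0

Answer: x = -1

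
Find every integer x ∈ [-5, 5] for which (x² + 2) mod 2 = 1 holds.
Holds for: {-5, -3, -1, 1, 3, 5}
Fails for: {-4, -2, 0, 2, 4}

Answer: {-5, -3, -1, 1, 3, 5}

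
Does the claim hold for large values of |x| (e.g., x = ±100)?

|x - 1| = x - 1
x = 100: LHS = |100 - 1| = |99| = 99, RHS = 100 - 1 = 99; 99 = 99 — holds
x = -100: LHS = |(-100) - 1| = |-101| = 101, RHS = (-100) - 1 = -101; 101 = -101 — FAILS

Answer: Partially: holds for x = 100, fails for x = -100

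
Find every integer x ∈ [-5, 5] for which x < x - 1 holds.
Over all integers in [-5, 5], LHS − RHS is smallest at x = 0, where it equals 1:
x = 0: RHS = 0 - 1 = -1; 0 < -1 — FAILS
At the ends of the range:
x = -5: RHS = (-5) - 1 = -6; -5 < -6 — FAILS
x = 5: RHS = 5 - 1 = 4; 5 < 4 — FAILS
Hence LHS − RHS is never negative, i.e. LHS ≥ RHS throughout, so the claimed relation (<) fails for every integer in [-5, 5].

Answer: None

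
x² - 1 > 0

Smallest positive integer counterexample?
Testing positive integers:
x = 1: LHS = 1² - 1 = 0; 0 > 0 — FAILS  ← smallest positive counterexample

Answer: x = 1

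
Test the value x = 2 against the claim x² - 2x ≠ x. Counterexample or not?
Substitute x = 2 into the relation:
x = 2: LHS = 2² - 2·2 = 0; 0 ≠ 2 — holds

The claim holds here, so x = 2 is not a counterexample. (A counterexample exists elsewhere, e.g. x = 0.)

Answer: No, x = 2 is not a counterexample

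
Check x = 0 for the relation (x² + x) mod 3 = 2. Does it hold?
x = 0: LHS = (0² + 0) mod 3 = 0 mod 3 = 0; 0 = 2 — FAILS

The relation fails at x = 0, so x = 0 is a counterexample.

Answer: No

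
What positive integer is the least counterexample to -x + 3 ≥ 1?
Testing positive integers:
x = 1: LHS = -1 + 3 = 2; 2 ≥ 1 — holds
x = 2: LHS = -2 + 3 = 1; 1 ≥ 1 — holds
x = 3: LHS = -3 + 3 = 0; 0 ≥ 1 — FAILS  ← smallest positive counterexample

Answer: x = 3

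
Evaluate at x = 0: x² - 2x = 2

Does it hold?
x = 0: LHS = 0² - 2·0 = 0; 0 = 2 — FAILS

The relation fails at x = 0, so x = 0 is a counterexample.

Answer: No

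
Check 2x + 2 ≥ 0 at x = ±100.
x = 100: LHS = 2·100 + 2 = 202; 202 ≥ 0 — holds
x = -100: LHS = 2·(-100) + 2 = -198; -198 ≥ 0 — FAILS

Answer: Partially: holds for x = 100, fails for x = -100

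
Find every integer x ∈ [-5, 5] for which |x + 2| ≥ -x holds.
Holds for: {-1, 0, 1, 2, 3, 4, 5}
Fails for: {-5, -4, -3, -2}

Answer: {-1, 0, 1, 2, 3, 4, 5}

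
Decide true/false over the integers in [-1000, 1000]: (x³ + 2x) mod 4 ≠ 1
The claim fails at x = -1:
x = -1: LHS = ((-1)³ + 2·(-1)) mod 4 = (-3) mod 4 = 1; 1 ≠ 1 — FAILS

Because a single integer refutes it, the statement is false.

Answer: False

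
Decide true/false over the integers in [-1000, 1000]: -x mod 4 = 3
The claim fails at x = 0:
x = 0: LHS = (-0) mod 4 = 0 mod 4 = 0; 0 = 3 — FAILS

Because a single integer refutes it, the statement is false.

Answer: False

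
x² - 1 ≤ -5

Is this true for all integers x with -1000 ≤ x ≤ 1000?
The claim fails at x = 0:
x = 0: LHS = 0² - 1 = -1; -1 ≤ -5 — FAILS

Because a single integer refutes it, the statement is false.

Answer: False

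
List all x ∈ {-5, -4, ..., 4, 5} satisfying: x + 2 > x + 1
Over all integers in [-5, 5], LHS − RHS is smallest at x = 0, where it equals 1:
x = 0: LHS = 0 + 2 = 2, RHS = 0 + 1 = 1; 2 > 1 — holds
At the ends of the range:
x = -5: LHS = (-5) + 2 = -3, RHS = (-5) + 1 = -4; -3 > -4 — holds
x = 5: LHS = 5 + 2 = 7, RHS = 5 + 1 = 6; 7 > 6 — holds
Hence LHS − RHS is never zero or negative, i.e. LHS > RHS throughout, so the relation holds for every integer in [-5, 5].

Answer: All integers in [-5, 5]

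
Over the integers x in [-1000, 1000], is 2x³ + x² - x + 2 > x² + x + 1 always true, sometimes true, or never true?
Holds at x = 0: LHS = 2·0³ + 0² - 0 + 2 = 2, RHS = 0² + 0 + 1 = 1; 2 > 1 — holds
Fails at x = -2: LHS = 2·(-2)³ + (-2)² - (-2) + 2 = -8, RHS = (-2)² + (-2) + 1 = 3; -8 > 3 — FAILS
It is satisfied by some integers in the range but not all.

Answer: Sometimes true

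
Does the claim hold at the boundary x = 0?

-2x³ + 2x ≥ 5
x = 0: LHS = -2·0³ + 2·0 = 0; 0 ≥ 5 — FAILS

The relation fails at x = 0, so x = 0 is a counterexample.

Answer: No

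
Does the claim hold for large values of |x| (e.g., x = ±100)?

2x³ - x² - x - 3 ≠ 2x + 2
x = 100: LHS = 2·100³ - 100² - 100 - 3 = 1989897, RHS = 2·100 + 2 = 202; 1989897 ≠ 202 — holds
x = -100: LHS = 2·(-100)³ - (-100)² - (-100) - 3 = -2009903, RHS = 2·(-100) + 2 = -198; -2009903 ≠ -198 — holds

Answer: Yes, holds for both x = 100 and x = -100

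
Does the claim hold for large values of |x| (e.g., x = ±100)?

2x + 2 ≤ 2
x = 100: LHS = 2·100 + 2 = 202; 202 ≤ 2 — FAILS
x = -100: LHS = 2·(-100) + 2 = -198; -198 ≤ 2 — holds

Answer: Partially: fails for x = 100, holds for x = -100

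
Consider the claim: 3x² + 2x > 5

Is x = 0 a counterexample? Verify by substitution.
Substitute x = 0 into the relation:
x = 0: LHS = 3·0² + 2·0 = 0; 0 > 5 — FAILS

Since the claim fails at x = 0, this value is a counterexample.

Answer: Yes, x = 0 is a counterexample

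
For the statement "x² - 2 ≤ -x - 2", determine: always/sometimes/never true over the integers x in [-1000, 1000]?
Holds at x = 0: LHS = 0² - 2 = -2, RHS = -0 - 2 = -2; -2 ≤ -2 — holds
Fails at x = 1: LHS = 1² - 2 = -1, RHS = -1 - 2 = -3; -1 ≤ -3 — FAILS
It is satisfied by some integers in the range but not all.

Answer: Sometimes true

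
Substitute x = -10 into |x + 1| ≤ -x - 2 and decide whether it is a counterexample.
Substitute x = -10 into the relation:
x = -10: LHS = |(-10) + 1| = |-9| = 9, RHS = -(-10) - 2 = 8; 9 ≤ 8 — FAILS

Since the claim fails at x = -10, this value is a counterexample.

Answer: Yes, x = -10 is a counterexample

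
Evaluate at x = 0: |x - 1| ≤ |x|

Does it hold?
x = 0: LHS = |0 - 1| = |-1| = 1, RHS = |0| = 0; 1 ≤ 0 — FAILS

The relation fails at x = 0, so x = 0 is a counterexample.

Answer: No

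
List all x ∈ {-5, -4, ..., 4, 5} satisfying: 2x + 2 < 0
Holds for: {-5, -4, -3, -2}
Fails for: {-1, 0, 1, 2, 3, 4, 5}

Answer: {-5, -4, -3, -2}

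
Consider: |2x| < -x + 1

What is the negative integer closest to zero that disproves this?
Testing negative integers from -1 downward:
x = -1: LHS = |2·(-1)| = |-2| = 2, RHS = -(-1) + 1 = 2; 2 < 2 — FAILS  ← closest negative counterexample to 0

Answer: x = -1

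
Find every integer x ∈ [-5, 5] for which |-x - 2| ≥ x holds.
Over all integers in [-5, 5], LHS − RHS is smallest at x = 0, where it equals 2:
x = 0: LHS = |-0 - 2| = |-2| = 2; 2 ≥ 0 — holds
At the ends of the range:
x = -5: LHS = |-(-5) - 2| = |3| = 3; 3 ≥ -5 — holds
x = 5: LHS = |-5 - 2| = |-7| = 7; 7 ≥ 5 — holds
Hence LHS − RHS is never negative, i.e. LHS ≥ RHS throughout, so the relation holds for every integer in [-5, 5].

Answer: All integers in [-5, 5]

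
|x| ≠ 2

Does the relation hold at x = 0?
x = 0: LHS = |0| = 0; 0 ≠ 2 — holds

The relation is satisfied at x = 0.

Answer: Yes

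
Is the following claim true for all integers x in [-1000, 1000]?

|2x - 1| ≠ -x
Over all integers in [-1000, 1000], LHS − RHS is always positive; it is smallest at x = 0, where it equals 1:
x = 0: LHS = |2·0 - 1| = |-1| = 1, RHS = -0 = 0; 1 ≠ 0 — holds
At the ends of the range:
x = -1000: LHS = |2·(-1000) - 1| = |-2001| = 2001, RHS = -(-1000) = 1000; 2001 ≠ 1000 — holds
x = 1000: LHS = |2·1000 - 1| = |1999| = 1999; 1999 ≠ -1000 — holds
Hence LHS − RHS is never 0, i.e. the two sides are never equal, so the relation holds for every integer in [-1000, 1000].

No counterexample exists.

Answer: True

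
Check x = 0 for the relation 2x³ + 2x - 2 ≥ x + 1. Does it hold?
x = 0: LHS = 2·0³ + 2·0 - 2 = -2, RHS = 0 + 1 = 1; -2 ≥ 1 — FAILS

The relation fails at x = 0, so x = 0 is a counterexample.

Answer: No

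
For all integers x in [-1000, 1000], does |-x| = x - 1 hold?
The claim fails at x = 0:
x = 0: LHS = |-0| = |0| = 0, RHS = 0 - 1 = -1; 0 = -1 — FAILS

Because a single integer refutes it, the statement is false.

Answer: False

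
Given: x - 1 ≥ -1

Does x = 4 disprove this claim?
Substitute x = 4 into the relation:
x = 4: LHS = 4 - 1 = 3; 3 ≥ -1 — holds

The claim holds here, so x = 4 is not a counterexample. (A counterexample exists elsewhere, e.g. x = -1.)

Answer: No, x = 4 is not a counterexample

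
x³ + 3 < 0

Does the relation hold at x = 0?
x = 0: LHS = 0³ + 3 = 3; 3 < 0 — FAILS

The relation fails at x = 0, so x = 0 is a counterexample.

Answer: No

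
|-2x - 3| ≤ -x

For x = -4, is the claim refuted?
Substitute x = -4 into the relation:
x = -4: LHS = |-2·(-4) - 3| = |5| = 5, RHS = -(-4) = 4; 5 ≤ 4 — FAILS

Since the claim fails at x = -4, this value is a counterexample.

Answer: Yes, x = -4 is a counterexample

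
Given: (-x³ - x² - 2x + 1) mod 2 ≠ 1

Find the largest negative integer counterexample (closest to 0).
Testing negative integers from -1 downward:
x = -1: LHS = (-(-1)³ - (-1)² - 2·(-1) + 1) mod 2 = 3 mod 2 = 1; 1 ≠ 1 — FAILS  ← closest negative counterexample to 0

Answer: x = -1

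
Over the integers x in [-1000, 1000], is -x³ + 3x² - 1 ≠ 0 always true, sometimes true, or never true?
Track d = LHS − RHS over the integers in [-1000, 1000]. Equality would need d = 0, but d changes sign only between consecutive integers, jumping over 0:
x = -1: LHS = -(-1)³ + 3·(-1)² - 1 = 3; 3 ≠ 0 — holds  (d = 3)
x = 0: LHS = -0³ + 3·0² - 1 = -1; -1 ≠ 0 — holds  (d = -1)
x = 0: LHS = -0³ + 3·0² - 1 = -1; -1 ≠ 0 — holds  (d = -1)
x = 1: LHS = -1³ + 3·1² - 1 = 1; 1 ≠ 0 — holds  (d = 1)
x = 2: LHS = -2³ + 3·2² - 1 = 3; 3 ≠ 0 — holds  (d = 3)
x = 3: LHS = -3³ + 3·3² - 1 = -1; -1 ≠ 0 — holds  (d = -1)
Away from these crossings d keeps a constant sign, and checking every integer in [-1000, 1000] confirms d ≠ 0 throughout. Hence the two sides are never equal, so the relation holds for every integer in [-1000, 1000].

No counterexample exists.

Answer: Always true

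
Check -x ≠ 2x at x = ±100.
x = 100: RHS = 2·100 = 200; -100 ≠ 200 — holds
x = -100: LHS = -(-100) = 100, RHS = 2·(-100) = -200; 100 ≠ -200 — holds

Answer: Yes, holds for both x = 100 and x = -100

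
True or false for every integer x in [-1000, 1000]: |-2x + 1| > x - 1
Over all integers in [-1000, 1000], LHS − RHS is smallest at x = 1, where it equals 1:
x = 1: LHS = |-2·1 + 1| = |-1| = 1, RHS = 1 - 1 = 0; 1 > 0 — holds
At the ends of the range:
x = -1000: LHS = |-2·(-1000) + 1| = |2001| = 2001, RHS = (-1000) - 1 = -1001; 2001 > -1001 — holds
x = 1000: LHS = |-2·1000 + 1| = |-1999| = 1999, RHS = 1000 - 1 = 999; 1999 > 999 — holds
Hence LHS − RHS is never zero or negative, i.e. LHS > RHS throughout, so the relation holds for every integer in [-1000, 1000].

No counterexample exists.

Answer: True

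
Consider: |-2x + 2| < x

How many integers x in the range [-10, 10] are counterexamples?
Counterexamples in [-10, 10]: {-10, -9, -8, -7, -6, -5, -4, -3, -2, -1, 0, 2, 3, 4, 5, 6, 7, 8, 9, 10}.

Counting them gives 20 values.

Answer: 20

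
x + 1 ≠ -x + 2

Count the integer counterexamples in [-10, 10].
Track d = LHS − RHS over the integers in [-10, 10]. Equality would need d = 0, but d changes sign only between consecutive integers, jumping over 0:
x = 0: LHS = 0 + 1 = 1, RHS = -0 + 2 = 2; 1 ≠ 2 — holds  (d = -1)
x = 1: LHS = 1 + 1 = 2, RHS = -1 + 2 = 1; 2 ≠ 1 — holds  (d = 1)
Away from these crossings d keeps a constant sign, and checking every integer in [-10, 10] confirms d ≠ 0 throughout. Hence the two sides are never equal, so the relation holds for every integer in [-10, 10].

No counterexample appears in that range.

Answer: 0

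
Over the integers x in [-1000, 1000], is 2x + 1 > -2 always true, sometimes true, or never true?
Holds at x = 0: LHS = 2·0 + 1 = 1; 1 > -2 — holds
Fails at x = -2: LHS = 2·(-2) + 1 = -3; -3 > -2 — FAILS
It is satisfied by some integers in the range but not all.

Answer: Sometimes true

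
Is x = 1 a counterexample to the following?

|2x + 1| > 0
Substitute x = 1 into the relation:
x = 1: LHS = |2·1 + 1| = |3| = 3; 3 > 0 — holds

The relation holds at x = 1, so it is not a counterexample.

Answer: No, x = 1 is not a counterexample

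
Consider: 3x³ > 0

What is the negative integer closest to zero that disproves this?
Testing negative integers from -1 downward:
x = -1: LHS = 3·(-1)³ = -3; -3 > 0 — FAILS  ← closest negative counterexample to 0

Answer: x = -1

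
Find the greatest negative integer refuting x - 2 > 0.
Testing negative integers from -1 downward:
x = -1: LHS = (-1) - 2 = -3; -3 > 0 — FAILS  ← closest negative counterexample to 0

Answer: x = -1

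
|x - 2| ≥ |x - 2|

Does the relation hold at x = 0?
x = 0: LHS = |0 - 2| = |-2| = 2, RHS = |0 - 2| = |-2| = 2; 2 ≥ 2 — holds

The relation is satisfied at x = 0.

Answer: Yes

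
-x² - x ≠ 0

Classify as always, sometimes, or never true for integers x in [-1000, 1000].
Holds at x = 1: LHS = -1² - 1 = -2; -2 ≠ 0 — holds
Fails at x = 0: LHS = -0² - 0 = 0; 0 ≠ 0 — FAILS
It is satisfied by some integers in the range but not all.

Answer: Sometimes true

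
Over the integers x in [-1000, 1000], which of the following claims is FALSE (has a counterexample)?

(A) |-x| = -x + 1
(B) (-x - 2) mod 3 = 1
(A) x = 0: LHS = |-0| = |0| = 0, RHS = -0 + 1 = 1; 0 = 1 — FAILS
(B) x = 1: LHS = (-1 - 2) mod 3 = (-3) mod 3 = 0; 0 = 1 — FAILS

Answer: Both A and B are false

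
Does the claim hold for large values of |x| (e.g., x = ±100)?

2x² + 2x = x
x = 100: LHS = 2·100² + 2·100 = 20200; 20200 = 100 — FAILS
x = -100: LHS = 2·(-100)² + 2·(-100) = 19800; 19800 = -100 — FAILS

Answer: No, fails for both x = 100 and x = -100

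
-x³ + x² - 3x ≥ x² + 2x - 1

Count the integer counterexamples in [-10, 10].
Counterexamples in [-10, 10]: {1, 2, 3, 4, 5, 6, 7, 8, 9, 10}.

Counting them gives 10 values.

Answer: 10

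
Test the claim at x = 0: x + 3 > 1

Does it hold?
x = 0: LHS = 0 + 3 = 3; 3 > 1 — holds

The relation is satisfied at x = 0.

Answer: Yes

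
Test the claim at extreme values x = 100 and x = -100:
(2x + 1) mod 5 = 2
x = 100: LHS = (2·100 + 1) mod 5 = 201 mod 5 = 1; 1 = 2 — FAILS
x = -100: LHS = (2·(-100) + 1) mod 5 = (-199) mod 5 = 1; 1 = 2 — FAILS

Answer: No, fails for both x = 100 and x = -100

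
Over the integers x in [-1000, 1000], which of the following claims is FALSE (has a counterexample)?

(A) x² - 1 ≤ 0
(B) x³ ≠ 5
(A) x = 2: LHS = 2² - 1 = 3; 3 ≤ 0 — FAILS

(B) Track d = LHS − RHS over the integers in [-1000, 1000]. Equality would need d = 0, but d changes sign only between consecutive integers, jumping over 0:
x = 1: LHS = 1³ = 1; 1 ≠ 5 — holds  (d = -4)
x = 2: LHS = 2³ = 8; 8 ≠ 5 — holds  (d = 3)
Away from these crossings d keeps a constant sign, and checking every integer in [-1000, 1000] confirms d ≠ 0 throughout. Hence the two sides are never equal, so the relation holds for every integer in [-1000, 1000].

Only (A) has a counterexample.

Answer: A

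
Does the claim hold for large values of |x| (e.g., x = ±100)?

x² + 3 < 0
x = 100: LHS = 100² + 3 = 10003; 10003 < 0 — FAILS
x = -100: LHS = (-100)² + 3 = 10003; 10003 < 0 — FAILS

Answer: No, fails for both x = 100 and x = -100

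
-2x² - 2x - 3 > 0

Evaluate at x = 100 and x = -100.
x = 100: LHS = -2·100² - 2·100 - 3 = -20203; -20203 > 0 — FAILS
x = -100: LHS = -2·(-100)² - 2·(-100) - 3 = -19803; -19803 > 0 — FAILS

Answer: No, fails for both x = 100 and x = -100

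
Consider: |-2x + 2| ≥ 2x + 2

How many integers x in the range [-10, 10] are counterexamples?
Counterexamples in [-10, 10]: {1, 2, 3, 4, 5, 6, 7, 8, 9, 10}.

Counting them gives 10 values.

Answer: 10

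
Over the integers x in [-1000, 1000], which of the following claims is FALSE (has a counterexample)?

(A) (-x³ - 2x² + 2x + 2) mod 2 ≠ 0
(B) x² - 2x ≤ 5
(A) x = 0: LHS = (-0³ - 2·0² + 2·0 + 2) mod 2 = 2 mod 2 = 0; 0 ≠ 0 — FAILS
(B) x = -2: LHS = (-2)² - 2·(-2) = 8; 8 ≤ 5 — FAILS

Answer: Both A and B are false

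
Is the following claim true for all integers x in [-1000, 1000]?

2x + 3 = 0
The claim fails at x = 0:
x = 0: LHS = 2·0 + 3 = 3; 3 = 0 — FAILS

Because a single integer refutes it, the statement is false.

Answer: False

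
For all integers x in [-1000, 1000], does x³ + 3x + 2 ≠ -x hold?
Track d = LHS − RHS over the integers in [-1000, 1000]. Equality would need d = 0, but d changes sign only between consecutive integers, jumping over 0:
x = -1: LHS = (-1)³ + 3·(-1) + 2 = -2, RHS = -(-1) = 1; -2 ≠ 1 — holds  (d = -3)
x = 0: LHS = 0³ + 3·0 + 2 = 2, RHS = -0 = 0; 2 ≠ 0 — holds  (d = 2)
Away from these crossings d keeps a constant sign, and checking every integer in [-1000, 1000] confirms d ≠ 0 throughout. Hence the two sides are never equal, so the relation holds for every integer in [-1000, 1000].

No counterexample exists.

Answer: True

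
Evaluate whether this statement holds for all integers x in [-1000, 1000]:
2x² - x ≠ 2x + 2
The claim fails at x = 2:
x = 2: LHS = 2·2² - 2 = 6, RHS = 2·2 + 2 = 6; 6 ≠ 6 — FAILS

Because a single integer refutes it, the statement is false.

Answer: False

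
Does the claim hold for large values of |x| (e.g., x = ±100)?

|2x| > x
x = 100: LHS = |2·100| = |200| = 200; 200 > 100 — holds
x = -100: LHS = |2·(-100)| = |-200| = 200; 200 > -100 — holds

Answer: Yes, holds for both x = 100 and x = -100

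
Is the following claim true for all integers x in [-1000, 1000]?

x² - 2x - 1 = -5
The claim fails at x = 0:
x = 0: LHS = 0² - 2·0 - 1 = -1; -1 = -5 — FAILS

Because a single integer refutes it, the statement is false.

Answer: False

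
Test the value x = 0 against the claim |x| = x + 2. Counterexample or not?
Substitute x = 0 into the relation:
x = 0: LHS = |0| = 0, RHS = 0 + 2 = 2; 0 = 2 — FAILS

Since the claim fails at x = 0, this value is a counterexample.

Answer: Yes, x = 0 is a counterexample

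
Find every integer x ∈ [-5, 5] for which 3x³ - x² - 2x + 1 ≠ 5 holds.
Track d = LHS − RHS over the integers in [-5, 5]. Equality would need d = 0, but d changes sign only between consecutive integers, jumping over 0:
x = 1: LHS = 3·1³ - 1² - 2·1 + 1 = 1; 1 ≠ 5 — holds  (d = -4)
x = 2: LHS = 3·2³ - 2² - 2·2 + 1 = 17; 17 ≠ 5 — holds  (d = 12)
Away from these crossings d keeps a constant sign, and checking every integer in [-5, 5] confirms d ≠ 0 throughout. Hence the two sides are never equal, so the relation holds for every integer in [-5, 5].

Answer: All integers in [-5, 5]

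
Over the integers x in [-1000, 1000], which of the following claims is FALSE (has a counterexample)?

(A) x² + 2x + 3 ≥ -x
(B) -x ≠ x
(A) Over all integers in [-1000, 1000], LHS − RHS is smallest at x = -1, where it equals 1:
x = -1: LHS = (-1)² + 2·(-1) + 3 = 2, RHS = -(-1) = 1; 2 ≥ 1 — holds
At the ends of the range:
x = -1000: LHS = (-1000)² + 2·(-1000) + 3 = 998003, RHS = -(-1000) = 1000; 998003 ≥ 1000 — holds
x = 1000: LHS = 1000² + 2·1000 + 3 = 1002003; 1002003 ≥ -1000 — holds
Hence LHS − RHS is never negative, i.e. LHS ≥ RHS throughout, so the relation holds for every integer in [-1000, 1000].

(B) x = 0: LHS = -0 = 0; 0 ≠ 0 — FAILS

Only (B) has a counterexample.

Answer: B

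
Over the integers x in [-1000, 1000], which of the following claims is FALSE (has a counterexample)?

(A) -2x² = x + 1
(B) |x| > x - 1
(A) x = 0: LHS = -2·0² = 0, RHS = 0 + 1 = 1; 0 = 1 — FAILS

(B) Over all integers in [-1000, 1000], LHS − RHS is smallest at x = 0, where it equals 1:
x = 0: LHS = |0| = 0, RHS = 0 - 1 = -1; 0 > -1 — holds
At the ends of the range:
x = -1000: LHS = |-1000| = 1000, RHS = (-1000) - 1 = -1001; 1000 > -1001 — holds
x = 1000: LHS = |1000| = 1000, RHS = 1000 - 1 = 999; 1000 > 999 — holds
Hence LHS − RHS is never zero or negative, i.e. LHS > RHS throughout, so the relation holds for every integer in [-1000, 1000].

Only (A) has a counterexample.

Answer: A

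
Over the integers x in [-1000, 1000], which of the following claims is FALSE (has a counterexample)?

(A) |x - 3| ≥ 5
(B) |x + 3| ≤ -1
(A) x = 0: LHS = |0 - 3| = |-3| = 3; 3 ≥ 5 — FAILS
(B) x = 0: LHS = |0 + 3| = |3| = 3; 3 ≤ -1 — FAILS

Answer: Both A and B are false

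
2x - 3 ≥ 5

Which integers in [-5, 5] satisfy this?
Holds for: {4, 5}
Fails for: {-5, -4, -3, -2, -1, 0, 1, 2, 3}

Answer: {4, 5}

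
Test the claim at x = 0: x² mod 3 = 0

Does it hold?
x = 0: LHS = (0²) mod 3 = 0 mod 3 = 0; 0 = 0 — holds

The relation is satisfied at x = 0.

Answer: Yes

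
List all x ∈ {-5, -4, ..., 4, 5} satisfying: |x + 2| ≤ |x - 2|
Holds for: {-5, -4, -3, -2, -1, 0}
Fails for: {1, 2, 3, 4, 5}

Answer: {-5, -4, -3, -2, -1, 0}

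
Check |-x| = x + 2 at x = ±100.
x = 100: LHS = |-100| = 100, RHS = 100 + 2 = 102; 100 = 102 — FAILS
x = -100: LHS = |-(-100)| = |100| = 100, RHS = (-100) + 2 = -98; 100 = -98 — FAILS

Answer: No, fails for both x = 100 and x = -100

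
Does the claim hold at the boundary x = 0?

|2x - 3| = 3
x = 0: LHS = |2·0 - 3| = |-3| = 3; 3 = 3 — holds

The relation is satisfied at x = 0.

Answer: Yes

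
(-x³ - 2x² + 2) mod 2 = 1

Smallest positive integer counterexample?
Testing positive integers:
x = 1: LHS = (-1³ - 2·1² + 2) mod 2 = (-1) mod 2 = 1; 1 = 1 — holds
x = 2: LHS = (-2³ - 2·2² + 2) mod 2 = (-14) mod 2 = 0; 0 = 1 — FAILS  ← smallest positive counterexample

Answer: x = 2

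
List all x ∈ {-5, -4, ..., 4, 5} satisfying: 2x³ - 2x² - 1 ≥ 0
Holds for: {2, 3, 4, 5}
Fails for: {-5, -4, -3, -2, -1, 0, 1}

Answer: {2, 3, 4, 5}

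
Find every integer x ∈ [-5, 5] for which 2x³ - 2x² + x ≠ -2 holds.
Track d = LHS − RHS over the integers in [-5, 5]. Equality would need d = 0, but d changes sign only between consecutive integers, jumping over 0:
x = -1: LHS = 2·(-1)³ - 2·(-1)² + (-1) = -5; -5 ≠ -2 — holds  (d = -3)
x = 0: LHS = 2·0³ - 2·0² + 0 = 0; 0 ≠ -2 — holds  (d = 2)
Away from these crossings d keeps a constant sign, and checking every integer in [-5, 5] confirms d ≠ 0 throughout. Hence the two sides are never equal, so the relation holds for every integer in [-5, 5].

Answer: All integers in [-5, 5]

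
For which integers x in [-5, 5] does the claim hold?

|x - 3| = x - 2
Track d = LHS − RHS over the integers in [-5, 5]. Equality would need d = 0, but d changes sign only between consecutive integers, jumping over 0:
x = 2: LHS = |2 - 3| = |-1| = 1, RHS = 2 - 2 = 0; 1 = 0 — FAILS  (d = 1)
x = 3: LHS = |3 - 3| = |0| = 0, RHS = 3 - 2 = 1; 0 = 1 — FAILS  (d = -1)
Away from these crossings d keeps a constant sign, and checking every integer in [-5, 5] confirms d ≠ 0 throughout. Hence the two sides are never equal, so the claimed relation (=) fails for every integer in [-5, 5].

Answer: None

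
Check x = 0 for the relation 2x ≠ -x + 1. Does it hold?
x = 0: LHS = 2·0 = 0, RHS = -0 + 1 = 1; 0 ≠ 1 — holds

The relation is satisfied at x = 0.

Answer: Yes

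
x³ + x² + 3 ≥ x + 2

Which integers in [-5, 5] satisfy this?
Holds for: {-1, 0, 1, 2, 3, 4, 5}
Fails for: {-5, -4, -3, -2}

Answer: {-1, 0, 1, 2, 3, 4, 5}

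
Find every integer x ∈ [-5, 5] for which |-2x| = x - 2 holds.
Over all integers in [-5, 5], LHS − RHS is always positive; it is smallest at x = 0, where it equals 2:
x = 0: LHS = |-2·0| = |0| = 0, RHS = 0 - 2 = -2; 0 = -2 — FAILS
At the ends of the range:
x = -5: LHS = |-2·(-5)| = |10| = 10, RHS = (-5) - 2 = -7; 10 = -7 — FAILS
x = 5: LHS = |-2·5| = |-10| = 10, RHS = 5 - 2 = 3; 10 = 3 — FAILS
Hence LHS − RHS is never 0, i.e. the two sides are never equal, so the claimed relation (=) fails for every integer in [-5, 5].

Answer: None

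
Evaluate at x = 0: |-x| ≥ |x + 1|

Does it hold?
x = 0: LHS = |-0| = |0| = 0, RHS = |0 + 1| = |1| = 1; 0 ≥ 1 — FAILS

The relation fails at x = 0, so x = 0 is a counterexample.

Answer: No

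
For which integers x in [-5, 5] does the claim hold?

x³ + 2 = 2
Holds for: {0}
Fails for: {-5, -4, -3, -2, -1, 1, 2, 3, 4, 5}

Answer: {0}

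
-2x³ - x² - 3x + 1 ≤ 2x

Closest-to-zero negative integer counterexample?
Testing negative integers from -1 downward:
x = -1: LHS = -2·(-1)³ - (-1)² - 3·(-1) + 1 = 5, RHS = 2·(-1) = -2; 5 ≤ -2 — FAILS  ← closest negative counterexample to 0

Answer: x = -1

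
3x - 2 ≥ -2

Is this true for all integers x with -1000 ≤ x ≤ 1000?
The claim fails at x = -1:
x = -1: LHS = 3·(-1) - 2 = -5; -5 ≥ -2 — FAILS

Because a single integer refutes it, the statement is false.

Answer: False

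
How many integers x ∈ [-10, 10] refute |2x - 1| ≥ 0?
An absolute value is never negative, so the left side is ≥ 0 for every x, while the right side is 0. Tightest case in [-10, 10] is x = 0:
x = 0: LHS = |2·0 - 1| = |-1| = 1; 1 ≥ 0 — holds
Hence LHS − RHS is never negative, i.e. LHS ≥ RHS throughout, so the relation holds for every integer in [-10, 10].

No counterexample appears in that range.

Answer: 0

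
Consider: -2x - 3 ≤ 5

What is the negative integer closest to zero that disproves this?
Testing negative integers from -1 downward:
x = -1: LHS = -2·(-1) - 3 = -1; -1 ≤ 5 — holds
x = -2: LHS = -2·(-2) - 3 = 1; 1 ≤ 5 — holds
x = -3: LHS = -2·(-3) - 3 = 3; 3 ≤ 5 — holds
x = -4: LHS = -2·(-4) - 3 = 5; 5 ≤ 5 — holds
x = -5: LHS = -2·(-5) - 3 = 7; 7 ≤ 5 — FAILS  ← closest negative counterexample to 0

Answer: x = -5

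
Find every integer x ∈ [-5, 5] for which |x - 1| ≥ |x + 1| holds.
Holds for: {-5, -4, -3, -2, -1, 0}
Fails for: {1, 2, 3, 4, 5}

Answer: {-5, -4, -3, -2, -1, 0}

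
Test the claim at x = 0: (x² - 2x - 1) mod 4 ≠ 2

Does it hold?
x = 0: LHS = (0² - 2·0 - 1) mod 4 = (-1) mod 4 = 3; 3 ≠ 2 — holds

The relation is satisfied at x = 0.

Answer: Yes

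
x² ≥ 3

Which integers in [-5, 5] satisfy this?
Holds for: {-5, -4, -3, -2, 2, 3, 4, 5}
Fails for: {-1, 0, 1}

Answer: {-5, -4, -3, -2, 2, 3, 4, 5}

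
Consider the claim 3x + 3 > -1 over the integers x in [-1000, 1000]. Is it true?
The claim fails at x = -2:
x = -2: LHS = 3·(-2) + 3 = -3; -3 > -1 — FAILS

Because a single integer refutes it, the statement is false.

Answer: False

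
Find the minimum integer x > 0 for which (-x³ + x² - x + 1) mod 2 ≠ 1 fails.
Testing positive integers:
x = 1: LHS = (-1³ + 1² - 1 + 1) mod 2 = 0 mod 2 = 0; 0 ≠ 1 — holds
x = 2: LHS = (-2³ + 2² - 2 + 1) mod 2 = (-5) mod 2 = 1; 1 ≠ 1 — FAILS  ← smallest positive counterexample

Answer: x = 2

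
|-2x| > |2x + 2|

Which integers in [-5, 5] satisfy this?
Holds for: {-5, -4, -3, -2, -1}
Fails for: {0, 1, 2, 3, 4, 5}

Answer: {-5, -4, -3, -2, -1}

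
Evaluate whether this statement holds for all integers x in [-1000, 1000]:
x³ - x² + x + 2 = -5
The claim fails at x = 0:
x = 0: LHS = 0³ - 0² + 0 + 2 = 2; 2 = -5 — FAILS

Because a single integer refutes it, the statement is false.

Answer: False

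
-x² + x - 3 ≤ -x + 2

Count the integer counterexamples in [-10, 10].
Over all integers in [-10, 10], LHS − RHS is largest at x = 1, where it equals -4:
x = 1: LHS = -1² + 1 - 3 = -3, RHS = -1 + 2 = 1; -3 ≤ 1 — holds
At the ends of the range:
x = -10: LHS = -(-10)² + (-10) - 3 = -113, RHS = -(-10) + 2 = 12; -113 ≤ 12 — holds
x = 10: LHS = -10² + 10 - 3 = -93, RHS = -10 + 2 = -8; -93 ≤ -8 — holds
Hence LHS − RHS is never positive, i.e. LHS ≤ RHS throughout, so the relation holds for every integer in [-10, 10].

No counterexample appears in that range.

Answer: 0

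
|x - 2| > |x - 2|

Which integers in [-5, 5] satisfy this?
Over all integers in [-5, 5], LHS − RHS is largest at x = 0, where it equals 0:
x = 0: LHS = |0 - 2| = |-2| = 2, RHS = |0 - 2| = |-2| = 2; 2 > 2 — FAILS
At the ends of the range:
x = -5: LHS = |(-5) - 2| = |-7| = 7, RHS = |(-5) - 2| = |-7| = 7; 7 > 7 — FAILS
x = 5: LHS = |5 - 2| = |3| = 3, RHS = |5 - 2| = |3| = 3; 3 > 3 — FAILS
Hence LHS − RHS is never positive, i.e. LHS ≤ RHS throughout, so the claimed relation (>) fails for every integer in [-5, 5].

Answer: None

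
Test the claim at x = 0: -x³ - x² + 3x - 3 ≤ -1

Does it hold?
x = 0: LHS = -0³ - 0² + 3·0 - 3 = -3; -3 ≤ -1 — holds

The relation is satisfied at x = 0.

Answer: Yes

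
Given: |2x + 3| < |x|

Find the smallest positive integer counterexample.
Testing positive integers:
x = 1: LHS = |2·1 + 3| = |5| = 5, RHS = |1| = 1; 5 < 1 — FAILS  ← smallest positive counterexample

Answer: x = 1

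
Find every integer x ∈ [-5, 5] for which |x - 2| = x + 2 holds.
Holds for: {0}
Fails for: {-5, -4, -3, -2, -1, 1, 2, 3, 4, 5}

Answer: {0}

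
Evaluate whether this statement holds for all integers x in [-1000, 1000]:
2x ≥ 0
The claim fails at x = -1:
x = -1: LHS = 2·(-1) = -2; -2 ≥ 0 — FAILS

Because a single integer refutes it, the statement is false.

Answer: False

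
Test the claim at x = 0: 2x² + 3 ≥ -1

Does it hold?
x = 0: LHS = 2·0² + 3 = 3; 3 ≥ -1 — holds

The relation is satisfied at x = 0.

Answer: Yes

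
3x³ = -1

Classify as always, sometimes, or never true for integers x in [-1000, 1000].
Track d = LHS − RHS over the integers in [-1000, 1000]. Equality would need d = 0, but d changes sign only between consecutive integers, jumping over 0:
x = -1: LHS = 3·(-1)³ = -3; -3 = -1 — FAILS  (d = -2)
x = 0: LHS = 3·0³ = 0; 0 = -1 — FAILS  (d = 1)
Away from these crossings d keeps a constant sign, and checking every integer in [-1000, 1000] confirms d ≠ 0 throughout. Hence the two sides are never equal, so the claimed relation (=) fails for every integer in [-1000, 1000].

No integer in the range satisfies it.

Answer: Never true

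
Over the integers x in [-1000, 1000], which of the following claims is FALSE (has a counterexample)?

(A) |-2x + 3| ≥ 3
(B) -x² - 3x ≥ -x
(A) x = 1: LHS = |-2·1 + 3| = |1| = 1; 1 ≥ 3 — FAILS
(B) x = 1: LHS = -1² - 3·1 = -4; -4 ≥ -1 — FAILS

Answer: Both A and B are false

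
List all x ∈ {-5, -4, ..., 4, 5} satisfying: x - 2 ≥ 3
Holds for: {5}
Fails for: {-5, -4, -3, -2, -1, 0, 1, 2, 3, 4}

Answer: {5}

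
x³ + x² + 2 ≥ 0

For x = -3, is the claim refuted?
Substitute x = -3 into the relation:
x = -3: LHS = (-3)³ + (-3)² + 2 = -16; -16 ≥ 0 — FAILS

Since the claim fails at x = -3, this value is a counterexample.

Answer: Yes, x = -3 is a counterexample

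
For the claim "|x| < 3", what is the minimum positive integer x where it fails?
Testing positive integers:
x = 1: LHS = |1| = 1; 1 < 3 — holds
x = 2: LHS = |2| = 2; 2 < 3 — holds
x = 3: LHS = |3| = 3; 3 < 3 — FAILS  ← smallest positive counterexample

Answer: x = 3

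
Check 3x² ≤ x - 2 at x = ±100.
x = 100: LHS = 3·100² = 30000, RHS = 100 - 2 = 98; 30000 ≤ 98 — FAILS
x = -100: LHS = 3·(-100)² = 30000, RHS = (-100) - 2 = -102; 30000 ≤ -102 — FAILS

Answer: No, fails for both x = 100 and x = -100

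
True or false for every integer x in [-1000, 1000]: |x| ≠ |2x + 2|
The claim fails at x = -2:
x = -2: LHS = |-2| = 2, RHS = |2·(-2) + 2| = |-2| = 2; 2 ≠ 2 — FAILS

Because a single integer refutes it, the statement is false.

Answer: False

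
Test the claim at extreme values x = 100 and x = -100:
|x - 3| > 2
x = 100: LHS = |100 - 3| = |97| = 97; 97 > 2 — holds
x = -100: LHS = |(-100) - 3| = |-103| = 103; 103 > 2 — holds

Answer: Yes, holds for both x = 100 and x = -100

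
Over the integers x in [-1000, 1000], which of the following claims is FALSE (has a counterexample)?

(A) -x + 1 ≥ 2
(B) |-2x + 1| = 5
(A) x = 0: LHS = -0 + 1 = 1; 1 ≥ 2 — FAILS
(B) x = 0: LHS = |-2·0 + 1| = |1| = 1; 1 = 5 — FAILS

Answer: Both A and B are false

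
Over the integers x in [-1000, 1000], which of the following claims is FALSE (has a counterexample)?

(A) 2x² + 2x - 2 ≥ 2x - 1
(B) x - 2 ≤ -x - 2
(A) x = 0: LHS = 2·0² + 2·0 - 2 = -2, RHS = 2·0 - 1 = -1; -2 ≥ -1 — FAILS
(B) x = 1: LHS = 1 - 2 = -1, RHS = -1 - 2 = -3; -1 ≤ -3 — FAILS

Answer: Both A and B are false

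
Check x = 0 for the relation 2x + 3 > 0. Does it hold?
x = 0: LHS = 2·0 + 3 = 3; 3 > 0 — holds

The relation is satisfied at x = 0.

Answer: Yes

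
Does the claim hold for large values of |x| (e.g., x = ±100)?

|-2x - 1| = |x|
x = 100: LHS = |-2·100 - 1| = |-201| = 201, RHS = |100| = 100; 201 = 100 — FAILS
x = -100: LHS = |-2·(-100) - 1| = |199| = 199, RHS = |-100| = 100; 199 = 100 — FAILS

Answer: No, fails for both x = 100 and x = -100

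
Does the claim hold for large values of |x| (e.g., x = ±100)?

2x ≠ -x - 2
x = 100: LHS = 2·100 = 200, RHS = -100 - 2 = -102; 200 ≠ -102 — holds
x = -100: LHS = 2·(-100) = -200, RHS = -(-100) - 2 = 98; -200 ≠ 98 — holds

Answer: Yes, holds for both x = 100 and x = -100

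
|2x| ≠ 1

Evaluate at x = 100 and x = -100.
x = 100: LHS = |2·100| = |200| = 200; 200 ≠ 1 — holds
x = -100: LHS = |2·(-100)| = |-200| = 200; 200 ≠ 1 — holds

Answer: Yes, holds for both x = 100 and x = -100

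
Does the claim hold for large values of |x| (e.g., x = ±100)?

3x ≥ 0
x = 100: LHS = 3·100 = 300; 300 ≥ 0 — holds
x = -100: LHS = 3·(-100) = -300; -300 ≥ 0 — FAILS

Answer: Partially: holds for x = 100, fails for x = -100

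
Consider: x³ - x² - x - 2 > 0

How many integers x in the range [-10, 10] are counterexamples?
Counterexamples in [-10, 10]: {-10, -9, -8, -7, -6, -5, -4, -3, -2, -1, 0, 1, 2}.

Counting them gives 13 values.

Answer: 13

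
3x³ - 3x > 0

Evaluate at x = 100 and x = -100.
x = 100: LHS = 3·100³ - 3·100 = 2999700; 2999700 > 0 — holds
x = -100: LHS = 3·(-100)³ - 3·(-100) = -2999700; -2999700 > 0 — FAILS

Answer: Partially: holds for x = 100, fails for x = -100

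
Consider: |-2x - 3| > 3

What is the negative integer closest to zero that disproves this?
Testing negative integers from -1 downward:
x = -1: LHS = |-2·(-1) - 3| = |-1| = 1; 1 > 3 — FAILS  ← closest negative counterexample to 0

Answer: x = -1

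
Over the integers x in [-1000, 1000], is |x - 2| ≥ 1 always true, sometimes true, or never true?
Holds at x = 0: LHS = |0 - 2| = |-2| = 2; 2 ≥ 1 — holds
Fails at x = 2: LHS = |2 - 2| = |0| = 0; 0 ≥ 1 — FAILS
It is satisfied by some integers in the range but not all.

Answer: Sometimes true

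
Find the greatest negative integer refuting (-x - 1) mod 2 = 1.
Testing negative integers from -1 downward:
x = -1: LHS = (-(-1) - 1) mod 2 = 0 mod 2 = 0; 0 = 1 — FAILS  ← closest negative counterexample to 0

Answer: x = -1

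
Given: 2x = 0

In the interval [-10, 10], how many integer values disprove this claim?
Counterexamples in [-10, 10]: {-10, -9, -8, -7, -6, -5, -4, -3, -2, -1, 1, 2, 3, 4, 5, 6, 7, 8, 9, 10}.

Counting them gives 20 values.

Answer: 20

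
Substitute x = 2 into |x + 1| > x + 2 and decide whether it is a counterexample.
Substitute x = 2 into the relation:
x = 2: LHS = |2 + 1| = |3| = 3, RHS = 2 + 2 = 4; 3 > 4 — FAILS

Since the claim fails at x = 2, this value is a counterexample.

Answer: Yes, x = 2 is a counterexample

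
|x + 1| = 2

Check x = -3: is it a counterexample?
Substitute x = -3 into the relation:
x = -3: LHS = |(-3) + 1| = |-2| = 2; 2 = 2 — holds

The claim holds here, so x = -3 is not a counterexample. (A counterexample exists elsewhere, e.g. x = 0.)

Answer: No, x = -3 is not a counterexample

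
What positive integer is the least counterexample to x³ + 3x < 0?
Testing positive integers:
x = 1: LHS = 1³ + 3·1 = 4; 4 < 0 — FAILS  ← smallest positive counterexample

Answer: x = 1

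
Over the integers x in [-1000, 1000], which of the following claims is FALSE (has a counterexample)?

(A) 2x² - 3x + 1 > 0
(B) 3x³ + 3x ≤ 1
(A) x = 1: LHS = 2·1² - 3·1 + 1 = 0; 0 > 0 — FAILS
(B) x = 1: LHS = 3·1³ + 3·1 = 6; 6 ≤ 1 — FAILS

Answer: Both A and B are false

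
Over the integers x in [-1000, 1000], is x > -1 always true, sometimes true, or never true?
Holds at x = 0: 0 > -1 — holds
Fails at x = -1: -1 > -1 — FAILS
It is satisfied by some integers in the range but not all.

Answer: Sometimes true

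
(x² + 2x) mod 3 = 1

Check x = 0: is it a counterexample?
Substitute x = 0 into the relation:
x = 0: LHS = (0² + 2·0) mod 3 = 0 mod 3 = 0; 0 = 1 — FAILS

Since the claim fails at x = 0, this value is a counterexample.

Answer: Yes, x = 0 is a counterexample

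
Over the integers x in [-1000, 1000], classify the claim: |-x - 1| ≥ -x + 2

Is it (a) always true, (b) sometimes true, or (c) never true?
Holds at x = 1: LHS = |-1 - 1| = |-2| = 2, RHS = -1 + 2 = 1; 2 ≥ 1 — holds
Fails at x = 0: LHS = |-0 - 1| = |-1| = 1, RHS = -0 + 2 = 2; 1 ≥ 2 — FAILS
It is satisfied by some integers in the range but not all.

Answer: Sometimes true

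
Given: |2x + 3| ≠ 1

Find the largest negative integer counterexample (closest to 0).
Testing negative integers from -1 downward:
x = -1: LHS = |2·(-1) + 3| = |1| = 1; 1 ≠ 1 — FAILS  ← closest negative counterexample to 0

Answer: x = -1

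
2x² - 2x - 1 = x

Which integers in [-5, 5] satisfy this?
Track d = LHS − RHS over the integers in [-5, 5]. Equality would need d = 0, but d changes sign only between consecutive integers, jumping over 0:
x = -1: LHS = 2·(-1)² - 2·(-1) - 1 = 3; 3 = -1 — FAILS  (d = 4)
x = 0: LHS = 2·0² - 2·0 - 1 = -1; -1 = 0 — FAILS  (d = -1)
x = 1: LHS = 2·1² - 2·1 - 1 = -1; -1 = 1 — FAILS  (d = -2)
x = 2: LHS = 2·2² - 2·2 - 1 = 3; 3 = 2 — FAILS  (d = 1)
Away from these crossings d keeps a constant sign, and checking every integer in [-5, 5] confirms d ≠ 0 throughout. Hence the two sides are never equal, so the claimed relation (=) fails for every integer in [-5, 5].

Answer: None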